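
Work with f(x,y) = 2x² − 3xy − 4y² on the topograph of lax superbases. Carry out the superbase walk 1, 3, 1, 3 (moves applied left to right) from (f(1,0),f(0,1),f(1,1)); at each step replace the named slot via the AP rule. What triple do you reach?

start (2,-4,-5) = (f(1,0),f(0,1),f(1,1))
replace slot 1: 2·((-4)+(-5)) − 2 = -20 → (-20,-4,-5)
replace slot 3: 2·((-20)+(-4)) − (-5) = -43 → (-20,-4,-43)
replace slot 1: 2·((-4)+(-43)) − (-20) = -74 → (-74,-4,-43)
replace slot 3: 2·((-74)+(-4)) − (-43) = -113 → (-74,-4,-113)

-74,-4,-113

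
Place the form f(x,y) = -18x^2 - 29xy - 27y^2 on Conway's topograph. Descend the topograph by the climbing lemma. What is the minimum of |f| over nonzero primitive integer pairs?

translate: b→-7 (≡29 mod 36), so (18,29,27)→(18,-7,16)
flip: (18,-7,16)→(16,7,18)
reduced (well bottom): (16,7,18) with a≤c, −a<b≤a
well minimum |f| = |-16| = 16 (negative-definite)

16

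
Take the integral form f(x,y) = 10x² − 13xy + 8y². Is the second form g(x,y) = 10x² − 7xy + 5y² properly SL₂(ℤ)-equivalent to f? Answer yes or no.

D₁ = -151, D₂ = -151
f: translate: b→7 (≡-13 mod 20), so (10,-13,8)→(10,7,5)
f: flip: (10,7,5)→(5,-7,10)
f: translate: b→3 (≡-7 mod 10), so (5,-7,10)→(5,3,8)
f: reduced (well bottom): (5,3,8) with a≤c, −a<b≤a
g: flip: (10,-7,5)→(5,7,10)
g: translate: b→-3 (≡7 mod 10), so (5,7,10)→(5,-3,8)
g: reduced (well bottom): (5,-3,8) with a≤c, −a<b≤a
reduced forms (5, 3, 8) vs (5, -3, 8) ⇒ inequivalent

no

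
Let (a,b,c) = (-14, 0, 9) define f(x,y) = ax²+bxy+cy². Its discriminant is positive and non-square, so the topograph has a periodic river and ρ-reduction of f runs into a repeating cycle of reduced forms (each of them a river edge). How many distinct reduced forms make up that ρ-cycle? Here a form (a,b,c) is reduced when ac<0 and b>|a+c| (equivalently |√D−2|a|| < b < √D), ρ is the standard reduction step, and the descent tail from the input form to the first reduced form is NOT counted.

D = 504, ⌊√D⌋ = 22
descent: ρ → (9,18,-5)  [lands on river]
river: ρ → (-5,22,1)
river: ρ → (1,22,-5)
river: ρ → (-5,18,9)
ρ-cycle length = 4 (tail of 1 descent step not counted)

4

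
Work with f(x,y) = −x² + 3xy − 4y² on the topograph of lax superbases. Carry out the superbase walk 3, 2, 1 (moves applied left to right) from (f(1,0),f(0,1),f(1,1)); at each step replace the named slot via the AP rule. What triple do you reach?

start (-1,-4,-2) = (f(1,0),f(0,1),f(1,1))
replace slot 3: 2·((-1)+(-4)) − (-2) = -8 → (-1,-4,-8)
replace slot 2: 2·((-1)+(-8)) − (-4) = -14 → (-1,-14,-8)
replace slot 1: 2·((-14)+(-8)) − (-1) = -43 → (-43,-14,-8)

-43,-14,-8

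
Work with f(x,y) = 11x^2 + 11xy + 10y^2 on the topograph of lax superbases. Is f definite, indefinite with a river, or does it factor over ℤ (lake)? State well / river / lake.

D = b²−4ac = 11² − 4·11·10 = -319
D < 0 ⇒ definite ⇒ every region one sign ⇒ single well

well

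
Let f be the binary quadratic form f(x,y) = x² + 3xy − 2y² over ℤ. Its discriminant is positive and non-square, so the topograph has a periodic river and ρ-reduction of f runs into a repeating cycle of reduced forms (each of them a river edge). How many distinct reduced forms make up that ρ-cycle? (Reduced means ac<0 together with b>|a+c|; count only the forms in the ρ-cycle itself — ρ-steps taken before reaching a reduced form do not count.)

D = 17, ⌊√D⌋ = 4
river: ρ → (-2,1,2)
river: ρ → (2,3,-1)
river: ρ → (-1,3,2)
river: ρ → (2,1,-2)
river: ρ → (-2,3,1)
river: ρ → (1,3,-2)
ρ-cycle length = 6 (tail of 0 descent steps not counted)

6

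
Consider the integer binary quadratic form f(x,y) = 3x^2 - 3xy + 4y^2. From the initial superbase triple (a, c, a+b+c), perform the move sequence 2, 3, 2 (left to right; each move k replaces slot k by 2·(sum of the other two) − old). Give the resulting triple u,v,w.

start (3,4,4) = (f(1,0),f(0,1),f(1,1))
replace slot 2: 2·(3+4) − 4 = 10 → (3,10,4)
replace slot 3: 2·(3+10) − 4 = 22 → (3,10,22)
replace slot 2: 2·(3+22) − 10 = 40 → (3,40,22)

3,40,22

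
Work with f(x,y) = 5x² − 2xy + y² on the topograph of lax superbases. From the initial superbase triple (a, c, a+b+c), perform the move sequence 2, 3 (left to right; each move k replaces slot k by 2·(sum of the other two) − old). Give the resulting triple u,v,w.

start (5,1,4) = (f(1,0),f(0,1),f(1,1))
replace slot 2: 2·(5+4) − 1 = 17 → (5,17,4)
replace slot 3: 2·(5+17) − 4 = 40 → (5,17,40)

5,17,40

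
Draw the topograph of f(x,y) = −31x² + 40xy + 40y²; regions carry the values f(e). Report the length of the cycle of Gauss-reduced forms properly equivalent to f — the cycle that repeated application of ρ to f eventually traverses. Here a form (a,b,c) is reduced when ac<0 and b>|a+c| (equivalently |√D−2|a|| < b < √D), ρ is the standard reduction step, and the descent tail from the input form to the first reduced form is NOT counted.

D = 6560, ⌊√D⌋ = 80
river: ρ → (40,40,-31)
river: ρ → (-31,22,49)
river: ρ → (49,76,-4)
river: ρ → (-4,76,49)
river: ρ → (49,22,-31)
river: ρ → (-31,40,40)
ρ-cycle length = 6 (tail of 0 descent steps not counted)

6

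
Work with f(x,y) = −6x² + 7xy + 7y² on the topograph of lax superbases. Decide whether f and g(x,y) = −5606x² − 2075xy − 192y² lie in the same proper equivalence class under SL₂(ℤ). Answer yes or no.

D₁ = 217, D₂ = 217
river cycle of f (length 16): (7, 7, -6), (-6, 5, 8), (8, 11, -3), (-3, 13, 4), (4, 11, -6), (-6, 13, 2), (2, 11, -12), (-12, 13, 1), (1, 13, -12), (-12, 11, 2), … (6 more)
river cycle of g (length 16): (-6, 5, 8), (8, 11, -3), (-3, 13, 4), (4, 11, -6), (-6, 13, 2), (2, 11, -12), (-12, 13, 1), (1, 13, -12), (-12, 11, 2), (2, 13, -6), … (6 more)
cycles coincide ⇒ equivalent

yes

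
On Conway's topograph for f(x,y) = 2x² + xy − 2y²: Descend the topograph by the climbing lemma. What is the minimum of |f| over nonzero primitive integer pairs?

river: ρ → (-2,3,1)
river: ρ → (1,3,-2)
river: ρ → (-2,1,2)
river: ρ → (2,3,-1)
river: ρ → (-1,3,2)
river: ρ → (2,1,-2)
closes: descent 0, river 6
min |a| on river = 1

1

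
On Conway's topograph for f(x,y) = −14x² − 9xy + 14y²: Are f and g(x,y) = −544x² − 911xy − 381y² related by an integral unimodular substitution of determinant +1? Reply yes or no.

D₁ = 865, D₂ = 865
river cycle of f (length 42): (14, 9, -14), (-14, 19, 9), (9, 17, -16), (-16, 15, 10), (10, 25, -6), (-6, 23, 14), (14, 5, -15), (-15, 25, 4), (4, 23, -21), (-21, 19, 6), … (32 more)
river cycle of g (length 42): (-14, 19, 9), (9, 17, -16), (-16, 15, 10), (10, 25, -6), (-6, 23, 14), (14, 5, -15), (-15, 25, 4), (4, 23, -21), (-21, 19, 6), (6, 29, -1), … (32 more)
cycles coincide ⇒ equivalent

yes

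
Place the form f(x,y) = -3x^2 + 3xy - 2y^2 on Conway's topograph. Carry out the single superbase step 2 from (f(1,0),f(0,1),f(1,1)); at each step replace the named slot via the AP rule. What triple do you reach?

start (-3,-2,-2) = (f(1,0),f(0,1),f(1,1))
replace slot 2: 2·((-3)+(-2)) − (-2) = -8 → (-3,-8,-2)

-3,-8,-2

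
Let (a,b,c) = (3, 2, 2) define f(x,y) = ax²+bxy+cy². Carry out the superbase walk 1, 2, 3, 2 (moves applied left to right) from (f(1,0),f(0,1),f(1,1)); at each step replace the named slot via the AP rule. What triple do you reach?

start (3,2,7) = (f(1,0),f(0,1),f(1,1))
replace slot 1: 2·(2+7) − 3 = 15 → (15,2,7)
replace slot 2: 2·(15+7) − 2 = 42 → (15,42,7)
replace slot 3: 2·(15+42) − 7 = 107 → (15,42,107)
replace slot 2: 2·(15+107) − 42 = 202 → (15,202,107)

15,202,107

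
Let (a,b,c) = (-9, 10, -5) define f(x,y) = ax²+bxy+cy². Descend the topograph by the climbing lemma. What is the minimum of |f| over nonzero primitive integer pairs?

translate: b→8 (≡-10 mod 18), so (9,-10,5)→(9,8,4)
flip: (9,8,4)→(4,-8,9)
translate: b→0 (≡-8 mod 8), so (4,-8,9)→(4,0,5)
reduced (well bottom): (4,0,5) with a≤c, −a<b≤a
well minimum |f| = |-4| = 4 (negative-definite)

4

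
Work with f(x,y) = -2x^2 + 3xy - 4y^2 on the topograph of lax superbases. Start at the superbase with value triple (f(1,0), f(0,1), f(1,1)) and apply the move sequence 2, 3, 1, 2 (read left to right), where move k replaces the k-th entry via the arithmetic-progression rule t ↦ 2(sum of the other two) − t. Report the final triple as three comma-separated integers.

start (-2,-4,-3) = (f(1,0),f(0,1),f(1,1))
replace slot 2: 2·((-2)+(-3)) − (-4) = -6 → (-2,-6,-3)
replace slot 3: 2·((-2)+(-6)) − (-3) = -13 → (-2,-6,-13)
replace slot 1: 2·((-6)+(-13)) − (-2) = -36 → (-36,-6,-13)
replace slot 2: 2·((-36)+(-13)) − (-6) = -92 → (-36,-92,-13)

-36,-92,-13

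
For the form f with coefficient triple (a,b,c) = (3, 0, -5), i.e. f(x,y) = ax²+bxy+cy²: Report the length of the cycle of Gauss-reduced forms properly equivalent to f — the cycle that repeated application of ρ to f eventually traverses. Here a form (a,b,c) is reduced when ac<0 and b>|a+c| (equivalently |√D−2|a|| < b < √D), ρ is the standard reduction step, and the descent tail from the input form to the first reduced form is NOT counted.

D = 60, ⌊√D⌋ = 7
descent: ρ → (-5,0,3)
descent: ρ → (3,6,-2)  [lands on river]
river: ρ → (-2,6,3)
ρ-cycle length = 2 (tail of 2 descent steps not counted)

2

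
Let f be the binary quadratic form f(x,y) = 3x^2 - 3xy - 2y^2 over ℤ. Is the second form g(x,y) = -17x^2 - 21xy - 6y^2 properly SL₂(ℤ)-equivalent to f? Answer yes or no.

D₁ = 33, D₂ = 33
river cycle of f (length 4): (-2, 3, 3), (3, 3, -2), (-2, 5, 1), (1, 5, -2)
river cycle of g (length 4): (1, 5, -2), (-2, 3, 3), (3, 3, -2), (-2, 5, 1)
cycles coincide ⇒ equivalent

yes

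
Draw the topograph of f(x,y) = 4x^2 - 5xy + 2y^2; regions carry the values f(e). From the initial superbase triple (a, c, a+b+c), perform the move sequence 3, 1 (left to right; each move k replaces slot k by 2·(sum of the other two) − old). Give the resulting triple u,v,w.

start (4,2,1) = (f(1,0),f(0,1),f(1,1))
replace slot 3: 2·(4+2) − 1 = 11 → (4,2,11)
replace slot 1: 2·(2+11) − 4 = 22 → (22,2,11)

22,2,11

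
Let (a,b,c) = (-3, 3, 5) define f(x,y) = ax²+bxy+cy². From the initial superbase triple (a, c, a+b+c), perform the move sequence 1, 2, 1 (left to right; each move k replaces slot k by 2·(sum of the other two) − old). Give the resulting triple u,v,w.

start (-3,5,5) = (f(1,0),f(0,1),f(1,1))
replace slot 1: 2·(5+5) − (-3) = 23 → (23,5,5)
replace slot 2: 2·(23+5) − 5 = 51 → (23,51,5)
replace slot 1: 2·(51+5) − 23 = 89 → (89,51,5)

89,51,5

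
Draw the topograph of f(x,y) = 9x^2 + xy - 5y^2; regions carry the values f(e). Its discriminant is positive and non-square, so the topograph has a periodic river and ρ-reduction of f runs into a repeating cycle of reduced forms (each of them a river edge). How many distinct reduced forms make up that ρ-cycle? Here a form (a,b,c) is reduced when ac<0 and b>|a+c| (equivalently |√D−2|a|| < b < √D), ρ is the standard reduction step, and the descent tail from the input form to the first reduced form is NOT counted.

D = 181, ⌊√D⌋ = 13
descent: ρ → (-5,9,5)  [lands on river]
river: ρ → (5,11,-3)
river: ρ → (-3,13,1)
river: ρ → (1,13,-3)
river: ρ → (-3,11,5)
river: ρ → (5,9,-5)
river: ρ → (-5,11,3)
river: ρ → (3,13,-1)
river: ρ → (-1,13,3)
river: ρ → (3,11,-5)
ρ-cycle length = 10 (tail of 1 descent step not counted)

10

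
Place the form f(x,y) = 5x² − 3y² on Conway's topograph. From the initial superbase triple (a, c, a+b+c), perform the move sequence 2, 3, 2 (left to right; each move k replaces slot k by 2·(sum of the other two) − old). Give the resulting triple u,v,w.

start (5,-3,2) = (f(1,0),f(0,1),f(1,1))
replace slot 2: 2·(5+2) − (-3) = 17 → (5,17,2)
replace slot 3: 2·(5+17) − 2 = 42 → (5,17,42)
replace slot 2: 2·(5+42) − 17 = 77 → (5,77,42)

5,77,42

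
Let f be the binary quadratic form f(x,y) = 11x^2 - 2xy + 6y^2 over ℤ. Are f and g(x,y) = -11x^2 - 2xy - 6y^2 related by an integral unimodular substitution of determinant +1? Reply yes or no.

D₁ = -260, D₂ = -260
f: flip: (11,-2,6)→(6,2,11)
f: reduced (well bottom): (6,2,11) with a≤c, −a<b≤a
g is negative-definite; reduce −g:
−g: flip: (11,2,6)→(6,-2,11)
−g: reduced (well bottom): (6,-2,11) with a≤c, −a<b≤a
flip sign back: reduced form of g is (-6,2,-11)
reduced forms (6, 2, 11) vs (-6, 2, -11) ⇒ inequivalent

no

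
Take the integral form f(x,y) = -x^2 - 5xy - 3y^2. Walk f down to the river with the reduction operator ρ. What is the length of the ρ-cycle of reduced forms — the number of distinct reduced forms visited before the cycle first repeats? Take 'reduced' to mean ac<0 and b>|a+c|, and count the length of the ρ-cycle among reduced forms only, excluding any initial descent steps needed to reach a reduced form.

D = 13, ⌊√D⌋ = 3
descent: ρ → (-3,-1,1)
descent: ρ → (1,3,-1)  [lands on river]
river: ρ → (-1,3,1)
ρ-cycle length = 2 (tail of 2 descent steps not counted)

2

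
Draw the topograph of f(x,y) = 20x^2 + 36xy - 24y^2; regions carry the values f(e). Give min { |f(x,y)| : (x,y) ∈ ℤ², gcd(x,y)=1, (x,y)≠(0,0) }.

river: ρ → (-24,12,32)
river: ρ → (32,52,-4)
river: ρ → (-4,52,32)
river: ρ → (32,12,-24)
river: ρ → (-24,36,20)
river: ρ → (20,44,-16)
river: ρ → (-16,52,8)
river: ρ → (8,44,-40)
river: ρ → (-40,36,12)
river: ρ → (12,36,-40)
river: ρ → (-40,44,8)
river: ρ → (8,52,-16)
river: ρ → (-16,44,20)
river: ρ → (20,36,-24)
closes: descent 0, river 14
min |a| on river = 4

4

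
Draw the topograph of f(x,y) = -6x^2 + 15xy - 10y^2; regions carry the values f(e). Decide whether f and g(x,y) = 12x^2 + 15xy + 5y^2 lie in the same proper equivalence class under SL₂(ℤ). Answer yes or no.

D₁ = -15, D₂ = -15
f is negative-definite; reduce −f:
−f: translate: b→-3 (≡-15 mod 12), so (6,-15,10)→(6,-3,1)
−f: flip: (6,-3,1)→(1,3,6)
−f: translate: b→1 (≡3 mod 2), so (1,3,6)→(1,1,4)
−f: reduced (well bottom): (1,1,4) with a≤c, −a<b≤a
flip sign back: reduced form of f is (-1,-1,-4)
g: translate: b→-9 (≡15 mod 24), so (12,15,5)→(12,-9,2)
g: flip: (12,-9,2)→(2,9,12)
g: translate: b→1 (≡9 mod 4), so (2,9,12)→(2,1,2)
g: reduced (well bottom): (2,1,2) with a≤c, −a<b≤a
reduced forms (-1, -1, -4) vs (2, 1, 2) ⇒ inequivalent

no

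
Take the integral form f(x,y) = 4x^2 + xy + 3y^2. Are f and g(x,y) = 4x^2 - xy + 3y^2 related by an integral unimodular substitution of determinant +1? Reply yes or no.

D₁ = -47, D₂ = -47
f: flip: (4,1,3)→(3,-1,4)
f: reduced (well bottom): (3,-1,4) with a≤c, −a<b≤a
g: flip: (4,-1,3)→(3,1,4)
g: reduced (well bottom): (3,1,4) with a≤c, −a<b≤a
reduced forms (3, -1, 4) vs (3, 1, 4) ⇒ inequivalent

no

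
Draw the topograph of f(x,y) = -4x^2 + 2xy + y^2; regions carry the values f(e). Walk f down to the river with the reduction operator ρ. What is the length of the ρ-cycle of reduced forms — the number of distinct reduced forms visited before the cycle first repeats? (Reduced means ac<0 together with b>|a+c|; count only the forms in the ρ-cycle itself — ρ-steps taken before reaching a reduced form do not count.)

D = 20, ⌊√D⌋ = 4
descent: ρ → (1,4,-1)  [lands on river]
river: ρ → (-1,4,1)
ρ-cycle length = 2 (tail of 1 descent step not counted)

2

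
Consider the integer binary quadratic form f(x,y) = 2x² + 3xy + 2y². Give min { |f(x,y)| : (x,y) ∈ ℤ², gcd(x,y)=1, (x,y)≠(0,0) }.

translate: b→-1 (≡3 mod 4), so (2,3,2)→(2,-1,1)
flip: (2,-1,1)→(1,1,2)
reduced (well bottom): (1,1,2) with a≤c, −a<b≤a
well minimum = a = 1

1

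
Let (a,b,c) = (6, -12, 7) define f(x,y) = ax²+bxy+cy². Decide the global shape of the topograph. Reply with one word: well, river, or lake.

D = b²−4ac = (-12)² − 4·6·7 = -24
D < 0 ⇒ definite ⇒ every region one sign ⇒ single well

well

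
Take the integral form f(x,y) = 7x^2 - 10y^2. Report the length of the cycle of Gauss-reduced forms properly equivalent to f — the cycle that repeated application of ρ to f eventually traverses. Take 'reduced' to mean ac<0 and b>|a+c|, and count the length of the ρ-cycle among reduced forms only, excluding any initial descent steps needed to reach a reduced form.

D = 280, ⌊√D⌋ = 16
descent: ρ → (-10,0,7)
descent: ρ → (7,14,-3)  [lands on river]
river: ρ → (-3,16,2)
river: ρ → (2,16,-3)
river: ρ → (-3,14,7)
ρ-cycle length = 4 (tail of 2 descent steps not counted)

4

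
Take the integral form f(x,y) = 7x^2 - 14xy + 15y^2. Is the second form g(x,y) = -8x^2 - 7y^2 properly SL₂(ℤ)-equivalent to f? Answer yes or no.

D₁ = -224, D₂ = -224
f: translate: b→0 (≡-14 mod 14), so (7,-14,15)→(7,0,8)
f: reduced (well bottom): (7,0,8) with a≤c, −a<b≤a
g is negative-definite; reduce −g:
−g: flip: (8,0,7)→(7,0,8)
−g: reduced (well bottom): (7,0,8) with a≤c, −a<b≤a
flip sign back: reduced form of g is (-7,0,-8)
reduced forms (7, 0, 8) vs (-7, 0, -8) ⇒ inequivalent

no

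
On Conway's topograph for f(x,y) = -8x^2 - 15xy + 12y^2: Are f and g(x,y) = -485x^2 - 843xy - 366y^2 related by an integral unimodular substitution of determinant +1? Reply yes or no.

D₁ = 609, D₂ = 609
river cycle of f (length 16): (12, 15, -8), (-8, 17, 10), (10, 23, -2), (-2, 21, 21), (21, 21, -2), (-2, 23, 10), (10, 17, -8), (-8, 15, 12), (12, 9, -11), (-11, 13, 10), … (6 more)
river cycle of g (length 16): (-8, 17, 10), (10, 23, -2), (-2, 21, 21), (21, 21, -2), (-2, 23, 10), (10, 17, -8), (-8, 15, 12), (12, 9, -11), (-11, 13, 10), (10, 7, -14), … (6 more)
cycles coincide ⇒ equivalent

yes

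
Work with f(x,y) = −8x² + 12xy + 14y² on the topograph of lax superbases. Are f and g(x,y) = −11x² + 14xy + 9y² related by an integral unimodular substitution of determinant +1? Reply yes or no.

D₁ = 592, D₂ = 592
river cycle of f (length 6): (14, 16, -6), (-6, 20, 8), (8, 12, -14), (-14, 16, 6), (6, 20, -8), (-8, 12, 14)
river cycle of g (length 6): (9, 22, -3), (-3, 20, 16), (16, 12, -7), (-7, 16, 12), (12, 8, -11), (-11, 14, 9)
cycles differ ⇒ inequivalent

no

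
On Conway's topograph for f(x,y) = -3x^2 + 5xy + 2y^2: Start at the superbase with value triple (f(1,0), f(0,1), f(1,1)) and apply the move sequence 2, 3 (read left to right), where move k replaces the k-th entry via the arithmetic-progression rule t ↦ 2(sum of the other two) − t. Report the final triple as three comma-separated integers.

start (-3,2,4) = (f(1,0),f(0,1),f(1,1))
replace slot 2: 2·((-3)+4) − 2 = 0 → (-3,0,4)
replace slot 3: 2·((-3)+0) − 4 = -10 → (-3,0,-10)

-3,0,-10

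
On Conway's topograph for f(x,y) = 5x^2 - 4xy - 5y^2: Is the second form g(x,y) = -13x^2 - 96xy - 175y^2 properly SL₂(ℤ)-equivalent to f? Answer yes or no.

D₁ = 116, D₂ = 116
river cycle of f (length 10): (-5, 4, 5), (5, 6, -4), (-4, 10, 1), (1, 10, -4), (-4, 6, 5), (5, 4, -5), (-5, 6, 4), (4, 10, -1), (-1, 10, 4), (4, 6, -5)
river cycle of g (length 10): (1, 10, -4), (-4, 6, 5), (5, 4, -5), (-5, 6, 4), (4, 10, -1), (-1, 10, 4), (4, 6, -5), (-5, 4, 5), (5, 6, -4), (-4, 10, 1)
cycles coincide ⇒ equivalent

yes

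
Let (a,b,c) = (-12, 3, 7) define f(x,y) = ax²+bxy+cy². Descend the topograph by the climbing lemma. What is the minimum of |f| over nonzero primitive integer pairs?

descent: ρ → (7,11,-8)  [lands on river]
river: ρ → (-8,5,10)
river: ρ → (10,15,-3)
river: ρ → (-3,15,10)
river: ρ → (10,5,-8)
river: ρ → (-8,11,7)
river: ρ → (7,17,-2)
river: ρ → (-2,15,15)
river: ρ → (15,15,-2)
river: ρ → (-2,17,7)
closes: descent 1, river 10
min |a| on river = 2

2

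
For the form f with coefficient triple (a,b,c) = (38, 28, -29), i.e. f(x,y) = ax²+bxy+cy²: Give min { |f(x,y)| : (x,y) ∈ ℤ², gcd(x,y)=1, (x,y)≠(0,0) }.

river: ρ → (-29,30,37)
river: ρ → (37,44,-22)
river: ρ → (-22,44,37)
river: ρ → (37,30,-29)
river: ρ → (-29,28,38)
river: ρ → (38,48,-19)
river: ρ → (-19,66,11)
river: ρ → (11,66,-19)
river: ρ → (-19,48,38)
river: ρ → (38,28,-29)
closes: descent 0, river 10
min |a| on river = 11

11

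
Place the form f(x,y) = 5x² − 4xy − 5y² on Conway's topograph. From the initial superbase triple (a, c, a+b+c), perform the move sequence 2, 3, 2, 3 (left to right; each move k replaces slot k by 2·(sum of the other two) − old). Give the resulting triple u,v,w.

start (5,-5,-4) = (f(1,0),f(0,1),f(1,1))
replace slot 2: 2·(5+(-4)) − (-5) = 7 → (5,7,-4)
replace slot 3: 2·(5+7) − (-4) = 28 → (5,7,28)
replace slot 2: 2·(5+28) − 7 = 59 → (5,59,28)
replace slot 3: 2·(5+59) − 28 = 100 → (5,59,100)

5,59,100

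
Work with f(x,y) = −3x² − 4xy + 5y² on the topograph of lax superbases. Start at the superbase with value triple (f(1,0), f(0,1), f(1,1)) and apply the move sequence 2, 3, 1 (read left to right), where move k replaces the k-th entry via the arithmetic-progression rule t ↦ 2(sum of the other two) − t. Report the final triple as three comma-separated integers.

start (-3,5,-2) = (f(1,0),f(0,1),f(1,1))
replace slot 2: 2·((-3)+(-2)) − 5 = -15 → (-3,-15,-2)
replace slot 3: 2·((-3)+(-15)) − (-2) = -34 → (-3,-15,-34)
replace slot 1: 2·((-15)+(-34)) − (-3) = -95 → (-95,-15,-34)

-95,-15,-34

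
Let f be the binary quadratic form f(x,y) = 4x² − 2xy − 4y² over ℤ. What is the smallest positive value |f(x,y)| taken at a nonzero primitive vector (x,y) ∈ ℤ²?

descent: ρ → (-4,2,4)  [lands on river]
river: ρ → (4,6,-2)
river: ρ → (-2,6,4)
river: ρ → (4,2,-4)
river: ρ → (-4,6,2)
river: ρ → (2,6,-4)
closes: descent 1, river 6
min |a| on river = 2

2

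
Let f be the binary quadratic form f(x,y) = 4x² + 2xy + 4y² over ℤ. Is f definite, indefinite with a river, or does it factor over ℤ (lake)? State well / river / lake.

D = b²−4ac = 2² − 4·4·4 = -60
D < 0 ⇒ definite ⇒ every region one sign ⇒ single well

well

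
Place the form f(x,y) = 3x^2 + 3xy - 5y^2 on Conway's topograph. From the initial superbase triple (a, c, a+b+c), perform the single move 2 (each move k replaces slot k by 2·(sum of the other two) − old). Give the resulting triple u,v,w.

start (3,-5,1) = (f(1,0),f(0,1),f(1,1))
replace slot 2: 2·(3+1) − (-5) = 13 → (3,13,1)

3,13,1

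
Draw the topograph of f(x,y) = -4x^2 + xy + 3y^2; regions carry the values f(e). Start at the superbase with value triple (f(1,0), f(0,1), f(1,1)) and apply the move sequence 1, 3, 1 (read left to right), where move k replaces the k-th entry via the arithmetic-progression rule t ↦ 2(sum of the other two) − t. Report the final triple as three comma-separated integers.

start (-4,3,0) = (f(1,0),f(0,1),f(1,1))
replace slot 1: 2·(3+0) − (-4) = 10 → (10,3,0)
replace slot 3: 2·(10+3) − 0 = 26 → (10,3,26)
replace slot 1: 2·(3+26) − 10 = 48 → (48,3,26)

48,3,26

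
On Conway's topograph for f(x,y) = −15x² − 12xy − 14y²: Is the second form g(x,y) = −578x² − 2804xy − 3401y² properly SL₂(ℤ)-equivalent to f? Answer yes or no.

D₁ = -696, D₂ = -696
f is negative-definite; reduce −f:
−f: flip: (15,12,14)→(14,-12,15)
−f: reduced (well bottom): (14,-12,15) with a≤c, −a<b≤a
flip sign back: reduced form of f is (-14,12,-15)
g is negative-definite; reduce −g:
−g: translate: b→492 (≡2804 mod 1156), so (578,2804,3401)→(578,492,105)
−g: flip: (578,492,105)→(105,-492,578)
−g: translate: b→-72 (≡-492 mod 210), so (105,-492,578)→(105,-72,14)
−g: flip: (105,-72,14)→(14,72,105)
−g: translate: b→-12 (≡72 mod 28), so (14,72,105)→(14,-12,15)
−g: reduced (well bottom): (14,-12,15) with a≤c, −a<b≤a
flip sign back: reduced form of g is (-14,12,-15)
reduced forms (-14, 12, -15) vs (-14, 12, -15) ⇒ equivalent

yes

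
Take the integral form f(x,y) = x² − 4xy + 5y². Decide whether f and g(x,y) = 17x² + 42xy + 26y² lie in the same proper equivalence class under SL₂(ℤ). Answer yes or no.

D₁ = -4, D₂ = -4
f: translate: b→0 (≡-4 mod 2), so (1,-4,5)→(1,0,1)
f: reduced (well bottom): (1,0,1) with a≤c, −a<b≤a
g: translate: b→8 (≡42 mod 34), so (17,42,26)→(17,8,1)
g: flip: (17,8,1)→(1,-8,17)
g: translate: b→0 (≡-8 mod 2), so (1,-8,17)→(1,0,1)
g: reduced (well bottom): (1,0,1) with a≤c, −a<b≤a
reduced forms (1, 0, 1) vs (1, 0, 1) ⇒ equivalent

yes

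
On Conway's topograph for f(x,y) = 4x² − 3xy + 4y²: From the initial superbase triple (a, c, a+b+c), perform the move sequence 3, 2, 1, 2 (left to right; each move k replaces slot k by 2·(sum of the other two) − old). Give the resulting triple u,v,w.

start (4,4,5) = (f(1,0),f(0,1),f(1,1))
replace slot 3: 2·(4+4) − 5 = 11 → (4,4,11)
replace slot 2: 2·(4+11) − 4 = 26 → (4,26,11)
replace slot 1: 2·(26+11) − 4 = 70 → (70,26,11)
replace slot 2: 2·(70+11) − 26 = 136 → (70,136,11)

70,136,11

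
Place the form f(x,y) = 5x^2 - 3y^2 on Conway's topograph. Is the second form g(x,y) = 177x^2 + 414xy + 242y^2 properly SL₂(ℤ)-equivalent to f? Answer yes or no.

D₁ = 60, D₂ = 60
river cycle of f (length 2): (-3, 6, 2), (2, 6, -3)
river cycle of g (length 2): (-3, 6, 2), (2, 6, -3)
cycles coincide ⇒ equivalent

yes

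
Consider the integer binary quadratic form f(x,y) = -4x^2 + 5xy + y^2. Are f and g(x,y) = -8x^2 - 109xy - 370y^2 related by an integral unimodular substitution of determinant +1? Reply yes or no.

D₁ = 41, D₂ = 41
river cycle of f (length 10): (1, 5, -4), (-4, 3, 2), (2, 5, -2), (-2, 3, 4), (4, 5, -1), (-1, 5, 4), (4, 3, -2), (-2, 5, 2), (2, 3, -4), (-4, 5, 1)
river cycle of g (length 10): (1, 5, -4), (-4, 3, 2), (2, 5, -2), (-2, 3, 4), (4, 5, -1), (-1, 5, 4), (4, 3, -2), (-2, 5, 2), (2, 3, -4), (-4, 5, 1)
cycles coincide ⇒ equivalent

yes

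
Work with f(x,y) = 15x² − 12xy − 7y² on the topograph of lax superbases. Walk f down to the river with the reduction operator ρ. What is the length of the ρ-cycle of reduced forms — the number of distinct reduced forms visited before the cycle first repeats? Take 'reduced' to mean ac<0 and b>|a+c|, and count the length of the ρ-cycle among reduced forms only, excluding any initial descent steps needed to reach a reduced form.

D = 564, ⌊√D⌋ = 23
descent: ρ → (-7,12,15)  [lands on river]
river: ρ → (15,18,-4)
river: ρ → (-4,22,5)
river: ρ → (5,18,-12)
river: ρ → (-12,6,11)
river: ρ → (11,16,-7)
ρ-cycle length = 6 (tail of 1 descent step not counted)

6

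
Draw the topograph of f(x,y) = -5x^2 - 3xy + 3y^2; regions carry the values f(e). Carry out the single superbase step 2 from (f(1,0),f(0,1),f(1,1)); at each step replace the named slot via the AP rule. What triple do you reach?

start (-5,3,-5) = (f(1,0),f(0,1),f(1,1))
replace slot 2: 2·((-5)+(-5)) − 3 = -23 → (-5,-23,-5)

-5,-23,-5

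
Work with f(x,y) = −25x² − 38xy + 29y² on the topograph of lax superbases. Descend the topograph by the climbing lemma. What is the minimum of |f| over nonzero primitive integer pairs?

descent: ρ → (29,38,-25)  [lands on river]
river: ρ → (-25,62,5)
river: ρ → (5,58,-49)
river: ρ → (-49,40,14)
river: ρ → (14,44,-43)
river: ρ → (-43,42,15)
river: ρ → (15,48,-34)
river: ρ → (-34,20,29)
closes: descent 1, river 8
min |a| on river = 5

5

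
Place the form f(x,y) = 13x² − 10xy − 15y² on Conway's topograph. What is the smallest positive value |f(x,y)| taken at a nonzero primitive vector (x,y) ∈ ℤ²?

descent: ρ → (-15,10,13)  [lands on river]
river: ρ → (13,16,-12)
river: ρ → (-12,8,17)
river: ρ → (17,26,-3)
river: ρ → (-3,28,8)
river: ρ → (8,20,-15)
closes: descent 1, river 6
min |a| on river = 3

3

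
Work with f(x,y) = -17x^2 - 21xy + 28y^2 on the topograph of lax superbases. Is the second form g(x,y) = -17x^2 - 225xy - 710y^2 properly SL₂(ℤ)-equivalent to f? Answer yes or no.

D₁ = 2345, D₂ = 2345
river cycle of f (length 14): (28, 21, -17), (-17, 47, 2), (2, 45, -40), (-40, 35, 7), (7, 35, -40), (-40, 45, 2), (2, 47, -17), (-17, 21, 28), (28, 35, -10), (-10, 45, 8), … (4 more)
river cycle of g (length 14): (-17, 47, 2), (2, 45, -40), (-40, 35, 7), (7, 35, -40), (-40, 45, 2), (2, 47, -17), (-17, 21, 28), (28, 35, -10), (-10, 45, 8), (8, 35, -35), … (4 more)
cycles coincide ⇒ equivalent

yes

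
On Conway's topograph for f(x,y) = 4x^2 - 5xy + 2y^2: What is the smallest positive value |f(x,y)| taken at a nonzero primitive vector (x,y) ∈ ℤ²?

translate: b→3 (≡-5 mod 8), so (4,-5,2)→(4,3,1)
flip: (4,3,1)→(1,-3,4)
translate: b→1 (≡-3 mod 2), so (1,-3,4)→(1,1,2)
reduced (well bottom): (1,1,2) with a≤c, −a<b≤a
well minimum = a = 1

1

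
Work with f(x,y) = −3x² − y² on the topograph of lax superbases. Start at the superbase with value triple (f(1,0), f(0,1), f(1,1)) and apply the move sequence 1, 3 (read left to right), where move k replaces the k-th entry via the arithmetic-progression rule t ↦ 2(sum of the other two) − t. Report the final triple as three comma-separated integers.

start (-3,-1,-4) = (f(1,0),f(0,1),f(1,1))
replace slot 1: 2·((-1)+(-4)) − (-3) = -7 → (-7,-1,-4)
replace slot 3: 2·((-7)+(-1)) − (-4) = -12 → (-7,-1,-12)

-7,-1,-12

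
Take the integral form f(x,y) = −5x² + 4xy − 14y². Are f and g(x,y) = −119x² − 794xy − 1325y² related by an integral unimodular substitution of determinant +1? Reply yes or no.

D₁ = -264, D₂ = -264
f is negative-definite; reduce −f:
−f: reduced (well bottom): (5,-4,14) with a≤c, −a<b≤a
flip sign back: reduced form of f is (-5,4,-14)
g is negative-definite; reduce −g:
−g: translate: b→80 (≡794 mod 238), so (119,794,1325)→(119,80,14)
−g: flip: (119,80,14)→(14,-80,119)
−g: translate: b→4 (≡-80 mod 28), so (14,-80,119)→(14,4,5)
−g: flip: (14,4,5)→(5,-4,14)
−g: reduced (well bottom): (5,-4,14) with a≤c, −a<b≤a
flip sign back: reduced form of g is (-5,4,-14)
reduced forms (-5, 4, -14) vs (-5, 4, -14) ⇒ equivalent

yes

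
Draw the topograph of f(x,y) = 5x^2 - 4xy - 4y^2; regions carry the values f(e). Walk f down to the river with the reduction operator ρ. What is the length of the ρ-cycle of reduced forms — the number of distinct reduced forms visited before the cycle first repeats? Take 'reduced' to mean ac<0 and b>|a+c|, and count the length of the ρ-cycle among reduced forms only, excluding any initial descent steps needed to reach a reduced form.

D = 96, ⌊√D⌋ = 9
descent: ρ → (-4,4,5)  [lands on river]
river: ρ → (5,6,-3)
river: ρ → (-3,6,5)
river: ρ → (5,4,-4)
ρ-cycle length = 4 (tail of 1 descent step not counted)

4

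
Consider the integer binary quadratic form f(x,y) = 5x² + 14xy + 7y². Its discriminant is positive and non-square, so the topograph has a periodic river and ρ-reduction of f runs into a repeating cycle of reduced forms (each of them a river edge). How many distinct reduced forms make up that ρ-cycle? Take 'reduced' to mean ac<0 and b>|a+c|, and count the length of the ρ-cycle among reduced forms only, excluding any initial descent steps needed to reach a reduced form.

D = 56, ⌊√D⌋ = 7
descent: ρ → (7,0,-2)
descent: ρ → (-2,4,5)  [lands on river]
river: ρ → (5,6,-1)
river: ρ → (-1,6,5)
river: ρ → (5,4,-2)
ρ-cycle length = 4 (tail of 2 descent steps not counted)

4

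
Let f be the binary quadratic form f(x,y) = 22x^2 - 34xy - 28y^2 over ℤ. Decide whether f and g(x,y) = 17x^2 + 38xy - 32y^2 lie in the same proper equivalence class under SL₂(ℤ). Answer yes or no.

D₁ = 3620, D₂ = 3620
river cycle of f (length 6): (-28, 34, 22), (22, 54, -8), (-8, 58, 8), (8, 54, -22), (-22, 34, 28), (28, 22, -28)
river cycle of g (length 8): (-32, 26, 23), (23, 20, -35), (-35, 50, 8), (8, 46, -47), (-47, 48, 7), (7, 50, -40), (-40, 30, 17), (17, 38, -32)
cycles differ ⇒ inequivalent

no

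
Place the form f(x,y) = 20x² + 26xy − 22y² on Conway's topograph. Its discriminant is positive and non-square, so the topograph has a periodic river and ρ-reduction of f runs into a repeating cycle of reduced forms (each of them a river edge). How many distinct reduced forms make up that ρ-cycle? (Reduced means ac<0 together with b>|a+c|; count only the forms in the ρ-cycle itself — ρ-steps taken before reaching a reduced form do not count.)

D = 2436, ⌊√D⌋ = 49
river: ρ → (-22,18,24)
river: ρ → (24,30,-16)
river: ρ → (-16,34,20)
river: ρ → (20,46,-4)
river: ρ → (-4,42,42)
river: ρ → (42,42,-4)
river: ρ → (-4,46,20)
river: ρ → (20,34,-16)
river: ρ → (-16,30,24)
river: ρ → (24,18,-22)
river: ρ → (-22,26,20)
river: ρ → (20,14,-28)
river: ρ → (-28,42,6)
river: ρ → (6,42,-28)
river: ρ → (-28,14,20)
river: ρ → (20,26,-22)
ρ-cycle length = 16 (tail of 0 descent steps not counted)

16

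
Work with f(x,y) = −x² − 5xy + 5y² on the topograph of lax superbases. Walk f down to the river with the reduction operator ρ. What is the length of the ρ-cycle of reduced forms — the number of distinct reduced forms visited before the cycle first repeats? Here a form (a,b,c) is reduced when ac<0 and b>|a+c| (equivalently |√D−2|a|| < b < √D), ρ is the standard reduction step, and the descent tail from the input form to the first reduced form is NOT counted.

D = 45, ⌊√D⌋ = 6
descent: ρ → (5,5,-1)  [lands on river]
river: ρ → (-1,5,5)
ρ-cycle length = 2 (tail of 1 descent step not counted)

2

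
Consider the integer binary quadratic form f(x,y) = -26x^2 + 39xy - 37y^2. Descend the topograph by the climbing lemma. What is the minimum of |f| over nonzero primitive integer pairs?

translate: b→13 (≡-39 mod 52), so (26,-39,37)→(26,13,24)
flip: (26,13,24)→(24,-13,26)
reduced (well bottom): (24,-13,26) with a≤c, −a<b≤a
well minimum |f| = |-24| = 24 (negative-definite)

24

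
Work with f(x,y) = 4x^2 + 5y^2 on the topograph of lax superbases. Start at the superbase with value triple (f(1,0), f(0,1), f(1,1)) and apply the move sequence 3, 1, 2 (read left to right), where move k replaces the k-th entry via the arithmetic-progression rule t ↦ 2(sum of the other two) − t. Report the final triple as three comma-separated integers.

start (4,5,9) = (f(1,0),f(0,1),f(1,1))
replace slot 3: 2·(4+5) − 9 = 9 → (4,5,9)
replace slot 1: 2·(5+9) − 4 = 24 → (24,5,9)
replace slot 2: 2·(24+9) − 5 = 61 → (24,61,9)

24,61,9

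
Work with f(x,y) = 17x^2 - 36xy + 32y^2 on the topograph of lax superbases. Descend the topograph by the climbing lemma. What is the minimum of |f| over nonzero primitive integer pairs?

translate: b→-2 (≡-36 mod 34), so (17,-36,32)→(17,-2,13)
flip: (17,-2,13)→(13,2,17)
reduced (well bottom): (13,2,17) with a≤c, −a<b≤a
well minimum = a = 13

13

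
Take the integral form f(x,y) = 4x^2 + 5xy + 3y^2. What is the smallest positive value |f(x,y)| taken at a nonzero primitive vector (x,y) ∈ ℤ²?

translate: b→-3 (≡5 mod 8), so (4,5,3)→(4,-3,2)
flip: (4,-3,2)→(2,3,4)
translate: b→-1 (≡3 mod 4), so (2,3,4)→(2,-1,3)
reduced (well bottom): (2,-1,3) with a≤c, −a<b≤a
well minimum = a = 2

2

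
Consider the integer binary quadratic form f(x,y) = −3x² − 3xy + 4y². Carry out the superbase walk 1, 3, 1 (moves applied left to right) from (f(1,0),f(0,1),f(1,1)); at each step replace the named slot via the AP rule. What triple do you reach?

start (-3,4,-2) = (f(1,0),f(0,1),f(1,1))
replace slot 1: 2·(4+(-2)) − (-3) = 7 → (7,4,-2)
replace slot 3: 2·(7+4) − (-2) = 24 → (7,4,24)
replace slot 1: 2·(4+24) − 7 = 49 → (49,4,24)

49,4,24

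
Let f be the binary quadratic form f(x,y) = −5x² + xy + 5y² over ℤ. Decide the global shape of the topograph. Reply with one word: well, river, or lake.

D = b²−4ac = 1² − 4·(-5)·5 = 101
D > 0 non-square ⇒ indefinite ⇒ periodic river

river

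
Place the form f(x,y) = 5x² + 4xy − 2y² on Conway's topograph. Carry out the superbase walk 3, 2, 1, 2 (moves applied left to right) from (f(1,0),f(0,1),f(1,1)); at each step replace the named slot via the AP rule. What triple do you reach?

start (5,-2,7) = (f(1,0),f(0,1),f(1,1))
replace slot 3: 2·(5+(-2)) − 7 = -1 → (5,-2,-1)
replace slot 2: 2·(5+(-1)) − (-2) = 10 → (5,10,-1)
replace slot 1: 2·(10+(-1)) − 5 = 13 → (13,10,-1)
replace slot 2: 2·(13+(-1)) − 10 = 14 → (13,14,-1)

13,14,-1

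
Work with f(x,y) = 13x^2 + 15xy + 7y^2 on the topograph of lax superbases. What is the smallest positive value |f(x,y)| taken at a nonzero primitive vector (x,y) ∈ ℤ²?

translate: b→-11 (≡15 mod 26), so (13,15,7)→(13,-11,5)
flip: (13,-11,5)→(5,11,13)
translate: b→1 (≡11 mod 10), so (5,11,13)→(5,1,7)
reduced (well bottom): (5,1,7) with a≤c, −a<b≤a
well minimum = a = 5

5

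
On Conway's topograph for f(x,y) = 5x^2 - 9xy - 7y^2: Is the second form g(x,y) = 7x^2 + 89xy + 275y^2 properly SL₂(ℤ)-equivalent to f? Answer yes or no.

D₁ = 221, D₂ = 221
river cycle of f (length 4): (-7, 9, 5), (5, 11, -5), (-5, 9, 7), (7, 5, -7)
river cycle of g (length 4): (7, 5, -7), (-7, 9, 5), (5, 11, -5), (-5, 9, 7)
cycles coincide ⇒ equivalent

yes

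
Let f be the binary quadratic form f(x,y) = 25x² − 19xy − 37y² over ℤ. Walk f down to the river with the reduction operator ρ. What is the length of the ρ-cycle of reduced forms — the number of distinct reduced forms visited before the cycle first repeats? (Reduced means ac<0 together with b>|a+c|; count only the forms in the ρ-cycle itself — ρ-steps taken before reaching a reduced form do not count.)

D = 4061, ⌊√D⌋ = 63
descent: ρ → (-37,19,25)  [lands on river]
river: ρ → (25,31,-31)
river: ρ → (-31,31,25)
river: ρ → (25,19,-37)
river: ρ → (-37,55,7)
river: ρ → (7,57,-29)
river: ρ → (-29,59,5)
river: ρ → (5,61,-17)
river: ρ → (-17,41,35)
river: ρ → (35,29,-23)
river: ρ → (-23,63,1)
river: ρ → (1,63,-23)
river: ρ → (-23,29,35)
river: ρ → (35,41,-17)
river: ρ → (-17,61,5)
river: ρ → (5,59,-29)
river: ρ → (-29,57,7)
river: ρ → (7,55,-37)
ρ-cycle length = 18 (tail of 1 descent step not counted)

18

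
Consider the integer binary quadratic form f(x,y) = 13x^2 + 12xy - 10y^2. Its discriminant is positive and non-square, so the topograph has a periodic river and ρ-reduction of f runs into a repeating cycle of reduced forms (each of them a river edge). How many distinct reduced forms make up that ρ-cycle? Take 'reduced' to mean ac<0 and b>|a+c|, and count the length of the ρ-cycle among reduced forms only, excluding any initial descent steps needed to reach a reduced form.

D = 664, ⌊√D⌋ = 25
river: ρ → (-10,8,15)
river: ρ → (15,22,-3)
river: ρ → (-3,20,22)
river: ρ → (22,24,-1)
river: ρ → (-1,24,22)
river: ρ → (22,20,-3)
river: ρ → (-3,22,15)
river: ρ → (15,8,-10)
river: ρ → (-10,12,13)
river: ρ → (13,14,-9)
river: ρ → (-9,22,5)
river: ρ → (5,18,-17)
river: ρ → (-17,16,6)
river: ρ → (6,20,-11)
river: ρ → (-11,24,2)
river: ρ → (2,24,-11)
river: ρ → (-11,20,6)
river: ρ → (6,16,-17)
river: ρ → (-17,18,5)
river: ρ → (5,22,-9)
river: ρ → (-9,14,13)
river: ρ → (13,12,-10)
ρ-cycle length = 22 (tail of 0 descent steps not counted)

22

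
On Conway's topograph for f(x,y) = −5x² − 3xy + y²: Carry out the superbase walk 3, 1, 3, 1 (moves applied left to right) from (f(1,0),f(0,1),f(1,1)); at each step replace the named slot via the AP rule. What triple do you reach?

start (-5,1,-7) = (f(1,0),f(0,1),f(1,1))
replace slot 3: 2·((-5)+1) − (-7) = -1 → (-5,1,-1)
replace slot 1: 2·(1+(-1)) − (-5) = 5 → (5,1,-1)
replace slot 3: 2·(5+1) − (-1) = 13 → (5,1,13)
replace slot 1: 2·(1+13) − 5 = 23 → (23,1,13)

23,1,13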